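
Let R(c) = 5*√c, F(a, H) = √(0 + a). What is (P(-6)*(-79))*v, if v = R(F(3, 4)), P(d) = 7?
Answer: -2765*3^(¼) ≈ -3638.9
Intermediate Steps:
F(a, H) = √a
v = 5*3^(¼) (v = 5*√(√3) = 5*3^(¼) ≈ 6.5804)
(P(-6)*(-79))*v = (7*(-79))*(5*3^(¼)) = -2765*3^(¼)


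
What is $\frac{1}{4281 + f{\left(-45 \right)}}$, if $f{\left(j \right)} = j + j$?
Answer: $\frac{1}{4191} \approx 0.00023861$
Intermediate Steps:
$f{\left(j \right)} = 2 j$
$\frac{1}{4281 + f{\left(-45 \right)}} = \frac{1}{4281 + 2 \left(-45\right)} = \frac{1}{4281 - 90} = \frac{1}{4191}$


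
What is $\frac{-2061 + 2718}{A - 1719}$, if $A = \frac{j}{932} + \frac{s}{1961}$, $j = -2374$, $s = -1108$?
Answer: $- \frac{600383682}{1573710929} \approx -0.38151$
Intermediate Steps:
$A = - \frac{2844035}{913826}$ ($A = - \frac{2374}{932} - \frac{1108}{1961} = \left(-2374\right) \frac{1}{932} - \frac{1108}{1961} = - \frac{1187}{466} - \frac{1108}{1961} = - \frac{2844035}{913826} \approx -3.1122$)
$\frac{-2061 + 2718}{A - 1719} = \frac{-2061 + 2718}{- \frac{2844035}{913826} - 1719} = \frac{657}{- \frac{1573710929}{913826}} = 657 \left(- \frac{913826}{1573710929}\right) = - \frac{600383682}{1573710929}$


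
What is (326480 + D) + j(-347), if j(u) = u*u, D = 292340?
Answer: 739229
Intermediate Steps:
j(u) = u**2
(326480 + D) + j(-347) = (326480 + 292340) + (-347)**2 = 618820 + 120409 = 739229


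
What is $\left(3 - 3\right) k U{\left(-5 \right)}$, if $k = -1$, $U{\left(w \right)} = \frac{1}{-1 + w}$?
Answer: $0$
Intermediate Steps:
$\left(3 - 3\right) k U{\left(-5 \right)} = \left(3 - 3\right) \left(- \frac{1}{-1 - 5}\right) = 0 \left(- \frac{1}{-6}\right) = 0 \left(\left(-1\right) \left(- \frac{1}{6}\right)\right) = 0 \cdot \frac{1}{6} = 0$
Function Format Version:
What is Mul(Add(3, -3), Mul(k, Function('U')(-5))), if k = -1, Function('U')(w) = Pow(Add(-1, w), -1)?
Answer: 0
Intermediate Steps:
Mul(Add(3, -3), Mul(k, Function('U')(-5))) = Mul(Add(3, -3), Mul(-1, Pow(Add(-1, -5), -1))) = Mul(0, Mul(-1, Pow(-6, -1))) = Mul(0, Mul(-1, Rational(-1, 6))) = Mul(0, Rational(1, 6)) = 0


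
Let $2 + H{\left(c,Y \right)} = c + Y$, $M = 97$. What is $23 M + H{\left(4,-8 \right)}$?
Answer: $2225$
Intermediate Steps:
$H{\left(c,Y \right)} = -2 + Y + c$ ($H{\left(c,Y \right)} = -2 + \left(c + Y\right) = -2 + \left(Y + c\right) = -2 + Y + c$)
$23 M + H{\left(4,-8 \right)} = 23 \cdot 97 - 6 = 2231 - 6 = 2225$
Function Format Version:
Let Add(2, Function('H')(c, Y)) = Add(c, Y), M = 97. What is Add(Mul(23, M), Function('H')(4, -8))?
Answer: 2225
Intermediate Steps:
Function('H')(c, Y) = Add(-2, Y, c) (Function('H')(c, Y) = Add(-2, Add(c, Y)) = Add(-2, Add(Y, c)) = Add(-2, Y, c))
Add(Mul(23, M), Function('H')(4, -8)) = Add(Mul(23, 97), Add(-2, -8, 4)) = Add(2231, -6) = 2225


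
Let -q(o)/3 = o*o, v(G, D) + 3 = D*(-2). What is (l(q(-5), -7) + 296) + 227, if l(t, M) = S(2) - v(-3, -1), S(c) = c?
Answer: 526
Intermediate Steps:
v(G, D) = -3 - 2*D (v(G, D) = -3 + D*(-2) = -3 - 2*D)
q(o) = -3*o² (q(o) = -3*o*o = -3*o²)
l(t, M) = 3 (l(t, M) = 2 - (-3 - 2*(-1)) = 2 - (-3 + 2) = 2 - 1*(-1) = 2 + 1 = 3)
(l(q(-5), -7) + 296) + 227 = (3 + 296) + 227 = 299 + 227 = 526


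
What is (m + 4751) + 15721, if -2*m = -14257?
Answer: 55201/2 ≈ 27601.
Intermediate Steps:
m = 14257/2 (m = -½*(-14257) = 14257/2 ≈ 7128.5)
(m + 4751) + 15721 = (14257/2 + 4751) + 15721 = 23759/2 + 15721 = 55201/2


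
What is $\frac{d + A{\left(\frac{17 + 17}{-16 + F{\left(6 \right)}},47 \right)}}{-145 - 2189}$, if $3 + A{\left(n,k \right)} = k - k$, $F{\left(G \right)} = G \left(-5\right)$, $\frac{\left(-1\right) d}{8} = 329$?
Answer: $\frac{2635}{2334} \approx 1.129$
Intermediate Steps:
$d = -2632$ ($d = \left(-8\right) 329 = -2632$)
$F{\left(G \right)} = - 5 G$
$A{\left(n,k \right)} = -3$ ($A{\left(n,k \right)} = -3 + \left(k - k\right) = -3 + 0 = -3$)
$\frac{d + A{\left(\frac{17 + 17}{-16 + F{\left(6 \right)}},47 \right)}}{-145 - 2189} = \frac{-2632 - 3}{-145 - 2189} = - \frac{2635}{-2334} = \left(-2635\right) \left(- \frac{1}{2334}\right) = \frac{2635}{2334}$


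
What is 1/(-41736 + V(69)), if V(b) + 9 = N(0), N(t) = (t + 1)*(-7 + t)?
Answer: -1/41752 ≈ -2.3951e-5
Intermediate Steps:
N(t) = (1 + t)*(-7 + t)
V(b) = -16 (V(b) = -9 + (-7 + 0² - 6*0) = -9 + (-7 + 0 + 0) = -9 - 7 = -16)
1/(-41736 + V(69)) = 1/(-41736 - 16) = 1/(-41752) = -1/41752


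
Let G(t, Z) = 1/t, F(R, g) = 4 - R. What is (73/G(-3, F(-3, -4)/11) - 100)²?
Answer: 101761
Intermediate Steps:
G(t, Z) = 1/t
(73/G(-3, F(-3, -4)/11) - 100)² = (73/(1/(-3)) - 100)² = (73/(-⅓) - 100)² = (73*(-3) - 100)² = (-219 - 100)² = (-319)² = 101761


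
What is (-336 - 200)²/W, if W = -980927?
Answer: -287296/980927 ≈ -0.29288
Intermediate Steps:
(-336 - 200)²/W = (-336 - 200)²/(-980927) = (-536)²*(-1/980927) = 287296*(-1/980927) = -287296/980927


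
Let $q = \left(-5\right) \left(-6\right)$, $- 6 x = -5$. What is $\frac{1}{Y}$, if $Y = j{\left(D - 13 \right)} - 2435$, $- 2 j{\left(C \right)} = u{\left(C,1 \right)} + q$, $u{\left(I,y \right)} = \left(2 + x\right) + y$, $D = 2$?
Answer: $- \frac{12}{29423} \approx -0.00040784$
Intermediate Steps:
$x = \frac{5}{6}$ ($x = \left(- \frac{1}{6}\right) \left(-5\right) = \frac{5}{6} \approx 0.83333$)
$q = 30$
$u{\left(I,y \right)} = \frac{17}{6} + y$ ($u{\left(I,y \right)} = \left(2 + \frac{5}{6}\right) + y = \frac{17}{6} + y$)
$j{\left(C \right)} = - \frac{203}{12}$ ($j{\left(C \right)} = - \frac{\left(\frac{17}{6} + 1\right) + 30}{2} = - \frac{\frac{23}{6} + 30}{2} = \left(- \frac{1}{2}\right) \frac{203}{6} = - \frac{203}{12}$)
$Y = - \frac{29423}{12}$ ($Y = - \frac{203}{12} - 2435 = - \frac{29423}{12} \approx -2451.9$)
$\frac{1}{Y} = \frac{1}{- \frac{29423}{12}} = - \frac{12}{29423}$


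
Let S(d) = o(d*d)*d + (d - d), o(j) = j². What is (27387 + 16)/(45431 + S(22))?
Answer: 27403/5199063 ≈ 0.0052708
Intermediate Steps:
S(d) = d⁵ (S(d) = (d*d)²*d + (d - d) = (d²)²*d + 0 = d⁴*d + 0 = d⁵ + 0 = d⁵)
(27387 + 16)/(45431 + S(22)) = (27387 + 16)/(45431 + 22⁵) = 27403/(45431 + 5153632) = 27403/5199063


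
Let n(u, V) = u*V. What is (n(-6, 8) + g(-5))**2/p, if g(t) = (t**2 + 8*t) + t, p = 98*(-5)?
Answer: -2312/245 ≈ -9.4367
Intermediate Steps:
p = -490
n(u, V) = V*u
g(t) = t**2 + 9*t
(n(-6, 8) + g(-5))**2/p = (8*(-6) - 5*(9 - 5))**2/(-490) = (-48 - 5*4)**2*(-1/490) = (-48 - 20)**2*(-1/490) = (-68)**2*(-1/490) = 4624*(-1/490) = -2312/245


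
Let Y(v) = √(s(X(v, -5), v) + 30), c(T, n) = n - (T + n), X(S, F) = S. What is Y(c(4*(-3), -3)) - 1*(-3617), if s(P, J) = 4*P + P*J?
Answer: 3617 + √222 ≈ 3631.9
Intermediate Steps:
c(T, n) = -T (c(T, n) = n + (-T - n) = -T)
s(P, J) = 4*P + J*P
Y(v) = √(30 + v*(4 + v)) (Y(v) = √(v*(4 + v) + 30) = √(30 + v*(4 + v)))
Y(c(4*(-3), -3)) - 1*(-3617) = √(30 + (-4*(-3))*(4 - 4*(-3))) - 1*(-3617) = √(30 + (-1*(-12))*(4 - 1*(-12))) + 3617 = √(30 + 12*(4 + 12)) + 3617 = √(30 + 12*16) + 3617 = √(30 + 192) + 3617 = √222 + 3617 = 3617 + √222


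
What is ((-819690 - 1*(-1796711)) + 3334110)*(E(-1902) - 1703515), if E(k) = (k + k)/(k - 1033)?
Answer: -21554847615697451/2935 ≈ -7.3441e+12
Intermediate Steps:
E(k) = 2*k/(-1033 + k) (E(k) = (2*k)/(-1033 + k) = 2*k/(-1033 + k))
((-819690 - 1*(-1796711)) + 3334110)*(E(-1902) - 1703515) = ((-819690 - 1*(-1796711)) + 3334110)*(2*(-1902)/(-1033 - 1902) - 1703515) = ((-819690 + 1796711) + 3334110)*(2*(-1902)/(-2935) - 1703515) = (977021 + 3334110)*(2*(-1902)*(-1/2935) - 1703515) = 4311131*(3804/2935 - 1703515) = 4311131*(-4999812721/2935) = -21554847615697451/2935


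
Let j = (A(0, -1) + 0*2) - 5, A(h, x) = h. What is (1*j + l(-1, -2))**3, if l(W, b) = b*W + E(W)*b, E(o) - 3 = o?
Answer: -343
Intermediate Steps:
E(o) = 3 + o
j = -5 (j = (0 + 0*2) - 5 = (0 + 0) - 5 = 0 - 5 = -5)
l(W, b) = W*b + b*(3 + W) (l(W, b) = b*W + (3 + W)*b = W*b + b*(3 + W))
(1*j + l(-1, -2))**3 = (1*(-5) - 2*(3 + 2*(-1)))**3 = (-5 - 2*(3 - 2))**3 = (-5 - 2*1)**3 = (-5 - 2)**3 = (-7)**3 = -343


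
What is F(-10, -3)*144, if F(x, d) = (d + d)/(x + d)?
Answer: 864/13 ≈ 66.462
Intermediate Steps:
F(x, d) = 2*d/(d + x) (F(x, d) = (2*d)/(d + x) = 2*d/(d + x))
F(-10, -3)*144 = (2*(-3)/(-3 - 10))*144 = (2*(-3)/(-13))*144 = (2*(-3)*(-1/13))*144 = (6/13)*144 = 864/13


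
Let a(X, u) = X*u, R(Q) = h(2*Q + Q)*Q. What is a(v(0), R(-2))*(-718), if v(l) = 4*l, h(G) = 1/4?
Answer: 0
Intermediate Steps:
h(G) = ¼
R(Q) = Q/4
a(v(0), R(-2))*(-718) = ((4*0)*((¼)*(-2)))*(-718) = (0*(-½))*(-718) = 0*(-718) = 0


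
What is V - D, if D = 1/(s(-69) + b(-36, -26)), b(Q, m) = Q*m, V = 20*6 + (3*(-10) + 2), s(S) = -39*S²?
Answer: 16996357/184743 ≈ 92.000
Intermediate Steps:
V = 92 (V = 120 + (-30 + 2) = 120 - 28 = 92)
D = -1/184743 (D = 1/(-39*(-69)² - 36*(-26)) = 1/(-39*4761 + 936) = 1/(-185679 + 936) = 1/(-184743) = -1/184743 ≈ -5.4129e-6)
V - D = 92 - 1*(-1/184743) = 92 + 1/184743 = 16996357/184743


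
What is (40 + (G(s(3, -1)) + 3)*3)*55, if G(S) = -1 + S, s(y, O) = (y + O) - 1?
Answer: 2695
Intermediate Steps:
s(y, O) = -1 + O + y (s(y, O) = (O + y) - 1 = -1 + O + y)
(40 + (G(s(3, -1)) + 3)*3)*55 = (40 + ((-1 + (-1 - 1 + 3)) + 3)*3)*55 = (40 + ((-1 + 1) + 3)*3)*55 = (40 + (0 + 3)*3)*55 = (40 + 3*3)*55 = (40 + 9)*55 = 49*55 = 2695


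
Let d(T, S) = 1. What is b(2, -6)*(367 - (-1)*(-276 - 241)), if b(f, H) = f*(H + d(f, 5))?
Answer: 1500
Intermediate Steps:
b(f, H) = f*(1 + H) (b(f, H) = f*(H + 1) = f*(1 + H))
b(2, -6)*(367 - (-1)*(-276 - 241)) = (2*(1 - 6))*(367 - (-1)*(-276 - 241)) = (2*(-5))*(367 - (-1)*(-517)) = -10*(367 - 1*517) = -10*(367 - 517) = -10*(-150) = 1500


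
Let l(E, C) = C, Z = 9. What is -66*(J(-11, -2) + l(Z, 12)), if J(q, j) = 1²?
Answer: -858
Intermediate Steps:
J(q, j) = 1
-66*(J(-11, -2) + l(Z, 12)) = -66*(1 + 12) = -66*13 = -858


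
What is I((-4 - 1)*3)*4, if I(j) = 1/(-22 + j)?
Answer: -4/37 ≈ -0.10811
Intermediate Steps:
I((-4 - 1)*3)*4 = 4/(-22 + (-4 - 1)*3) = 4/(-22 - 5*3) = 4/(-22 - 15) = 4/(-37) = -1/37*4 = -4/37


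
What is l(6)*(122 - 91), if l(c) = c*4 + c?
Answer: 930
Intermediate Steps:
l(c) = 5*c (l(c) = 4*c + c = 5*c)
l(6)*(122 - 91) = (5*6)*(122 - 91) = 30*31 = 930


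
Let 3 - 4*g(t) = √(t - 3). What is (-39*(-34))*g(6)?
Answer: 1989/2 - 663*√3/2 ≈ 420.33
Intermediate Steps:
g(t) = ¾ - √(-3 + t)/4 (g(t) = ¾ - √(t - 3)/4 = ¾ - √(-3 + t)/4)
(-39*(-34))*g(6) = (-39*(-34))*(¾ - √(-3 + 6)/4) = 1326*(¾ - √3/4) = 1989/2 - 663*√3/2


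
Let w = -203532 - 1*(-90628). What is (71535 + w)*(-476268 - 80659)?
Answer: 23039513063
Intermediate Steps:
w = -112904 (w = -203532 + 90628 = -112904)
(71535 + w)*(-476268 - 80659) = (71535 - 112904)*(-476268 - 80659) = -41369*(-556927) = 23039513063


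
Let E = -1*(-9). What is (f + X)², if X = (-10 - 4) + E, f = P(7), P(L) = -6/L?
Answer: 1681/49 ≈ 34.306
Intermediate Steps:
E = 9
f = -6/7 ≈ -0.85714
X = -5 (X = (-10 - 4) + 9 = -14 + 9 = -5)
(f + X)² = (-6/7 - 5)² = (-41/7)² = 1681/49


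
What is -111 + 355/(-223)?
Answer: -25108/223 ≈ -112.59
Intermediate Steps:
-111 + 355/(-223) = -111 - 1/223*355 = -111 - 355/223 = -25108/223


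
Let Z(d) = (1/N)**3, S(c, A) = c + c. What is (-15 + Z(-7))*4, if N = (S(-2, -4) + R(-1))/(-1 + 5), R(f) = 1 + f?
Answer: -64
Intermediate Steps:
S(c, A) = 2*c
N = -1 (N = (2*(-2) + (1 - 1))/(-1 + 5) = (-4 + 0)/4 = -4*1/4 = -1)
Z(d) = -1 (Z(d) = (1/(-1))**3 = (-1)**3 = -1)
(-15 + Z(-7))*4 = (-15 - 1)*4 = -16*4 = -64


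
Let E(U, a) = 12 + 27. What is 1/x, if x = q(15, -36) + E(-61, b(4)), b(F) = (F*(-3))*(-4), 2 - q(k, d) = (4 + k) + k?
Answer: ⅐ ≈ 0.14286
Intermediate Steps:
q(k, d) = -2 - 2*k (q(k, d) = 2 - ((4 + k) + k) = 2 - (4 + 2*k) = 2 + (-4 - 2*k) = -2 - 2*k)
b(F) = 12*F (b(F) = -3*F*(-4) = 12*F)
E(U, a) = 39
x = 7 (x = (-2 - 2*15) + 39 = (-2 - 30) + 39 = -32 + 39 = 7)
1/x = 1/7 = ⅐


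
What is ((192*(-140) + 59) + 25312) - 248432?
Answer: -249941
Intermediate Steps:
((192*(-140) + 59) + 25312) - 248432 = ((-26880 + 59) + 25312) - 248432 = (-26821 + 25312) - 248432 = -1509 - 248432 = -249941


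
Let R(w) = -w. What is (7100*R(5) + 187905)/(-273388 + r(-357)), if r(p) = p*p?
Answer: -152405/145939 ≈ -1.0443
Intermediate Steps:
r(p) = p**2
(7100*R(5) + 187905)/(-273388 + r(-357)) = (7100*(-1*5) + 187905)/(-273388 + (-357)**2) = (7100*(-5) + 187905)/(-273388 + 127449) = (-35500 + 187905)/(-145939) = 152405*(-1/145939) = -152405/145939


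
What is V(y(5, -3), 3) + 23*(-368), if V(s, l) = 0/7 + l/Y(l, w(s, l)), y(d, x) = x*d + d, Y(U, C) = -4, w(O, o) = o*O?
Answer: -33859/4 ≈ -8464.8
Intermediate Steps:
w(O, o) = O*o
y(d, x) = d + d*x (y(d, x) = d*x + d = d + d*x)
V(s, l) = -l/4 (V(s, l) = 0/7 + l/(-4) = 0*(1/7) + l*(-1/4) = 0 - l/4 = -l/4)
V(y(5, -3), 3) + 23*(-368) = -1/4*3 + 23*(-368) = -3/4 - 8464 = -33859/4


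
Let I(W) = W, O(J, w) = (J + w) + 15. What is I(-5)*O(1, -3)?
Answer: -65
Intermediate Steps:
O(J, w) = 15 + J + w
I(-5)*O(1, -3) = -5*(15 + 1 - 3) = -5*13 = -65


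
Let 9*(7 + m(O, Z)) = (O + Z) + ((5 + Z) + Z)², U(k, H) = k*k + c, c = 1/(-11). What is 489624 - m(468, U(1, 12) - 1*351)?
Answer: 474717283/1089 ≈ 4.3592e+5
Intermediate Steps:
c = -1/11 (c = 1*(-1/11) = -1/11 ≈ -0.090909)
U(k, H) = -1/11 + k² (U(k, H) = k*k - 1/11 = k² - 1/11 = -1/11 + k²)
m(O, Z) = -7 + O/9 + Z/9 + (5 + 2*Z)²/9 (m(O, Z) = -7 + ((O + Z) + ((5 + Z) + Z)²)/9 = -7 + ((O + Z) + (5 + 2*Z)²)/9 = -7 + (O + Z + (5 + 2*Z)²)/9 = -7 + (O/9 + Z/9 + (5 + 2*Z)²/9) = -7 + O/9 + Z/9 + (5 + 2*Z)²/9)
489624 - m(468, U(1, 12) - 1*351) = 489624 - (-7 + (⅑)*468 + ((-1/11 + 1²) - 1*351)/9 + (5 + 2*((-1/11 + 1²) - 1*351))²/9) = 489624 - (-7 + 52 + ((-1/11 + 1) - 351)/9 + (5 + 2*((-1/11 + 1) - 351))²/9) = 489624 - (-7 + 52 + (10/11 - 351)/9 + (5 + 2*(10/11 - 351))²/9) = 489624 - (-7 + 52 + (⅑)*(-3851/11) + (5 + 2*(-3851/11))²/9) = 489624 - (-7 + 52 - 3851/99 + (5 - 7702/11)²/9) = 489624 - (-7 + 52 - 3851/99 + (-7647/11)²/9) = 489624 - (-7 + 52 - 3851/99 + (⅑)*(58476609/121)) = 489624 - (-7 + 52 - 3851/99 + 6497401/121) = 489624 - 1*58483253/1089 = 489624 - 58483253/1089 = 474717283/1089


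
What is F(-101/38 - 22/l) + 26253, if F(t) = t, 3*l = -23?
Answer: 22945307/874 ≈ 26253.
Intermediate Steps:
l = -23/3 (l = (1/3)*(-23) = -23/3 ≈ -7.6667)
F(-101/38 - 22/l) + 26253 = (-101/38 - 22/(-23/3)) + 26253 = (-101*1/38 - 22*(-3/23)) + 26253 = (-101/38 + 66/23) + 26253 = 185/874 + 26253 = 22945307/874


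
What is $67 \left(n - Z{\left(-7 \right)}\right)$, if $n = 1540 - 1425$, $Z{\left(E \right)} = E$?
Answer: $8174$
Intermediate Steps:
$n = 115$ ($n = 1540 - 1425 = 115$)
$67 \left(n - Z{\left(-7 \right)}\right) = 67 \left(115 - -7\right) = 67 \left(115 + 7\right) = 67 \cdot 122 = 8174$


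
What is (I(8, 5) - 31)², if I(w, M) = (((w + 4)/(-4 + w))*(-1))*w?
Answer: 3025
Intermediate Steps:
I(w, M) = -w*(4 + w)/(-4 + w) (I(w, M) = (((4 + w)/(-4 + w))*(-1))*w = (-(4 + w)/(-4 + w))*w = -w*(4 + w)/(-4 + w))
(I(8, 5) - 31)² = (-1*8*(4 + 8)/(-4 + 8) - 31)² = (-1*8*12/4 - 31)² = (-1*8*¼*12 - 31)² = (-24 - 31)² = (-55)² = 3025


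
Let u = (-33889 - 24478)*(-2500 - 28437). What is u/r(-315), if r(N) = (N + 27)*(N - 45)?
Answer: 1805699879/103680 ≈ 17416.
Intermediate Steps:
r(N) = (-45 + N)*(27 + N) (r(N) = (27 + N)*(-45 + N) = (-45 + N)*(27 + N))
u = 1805699879 (u = -58367*(-30937) = 1805699879)
u/r(-315) = 1805699879/(-1215 + (-315)**2 - 18*(-315)) = 1805699879/(-1215 + 99225 + 5670) = 1805699879/103680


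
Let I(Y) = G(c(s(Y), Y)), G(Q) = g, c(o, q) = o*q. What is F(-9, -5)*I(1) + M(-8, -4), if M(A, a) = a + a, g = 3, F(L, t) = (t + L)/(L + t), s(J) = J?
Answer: -5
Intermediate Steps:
F(L, t) = 1 (F(L, t) = (L + t)/(L + t) = 1)
G(Q) = 3
M(A, a) = 2*a
I(Y) = 3
F(-9, -5)*I(1) + M(-8, -4) = 1*3 + 2*(-4) = 3 - 8 = -5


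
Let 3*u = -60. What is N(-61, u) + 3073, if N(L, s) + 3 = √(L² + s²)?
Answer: 3070 + √4121 ≈ 3134.2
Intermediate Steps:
u = -20 (u = (⅓)*(-60) = -20)
N(L, s) = -3 + √(L² + s²)
N(-61, u) + 3073 = (-3 + √((-61)² + (-20)²)) + 3073 = (-3 + √(3721 + 400)) + 3073 = (-3 + √4121) + 3073 = 3070 + √4121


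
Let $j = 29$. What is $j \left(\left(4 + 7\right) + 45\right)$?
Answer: $1624$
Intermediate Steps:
$j \left(\left(4 + 7\right) + 45\right) = 29 \left(\left(4 + 7\right) + 45\right) = 29 \left(11 + 45\right) = 29 \cdot 56 = 1624$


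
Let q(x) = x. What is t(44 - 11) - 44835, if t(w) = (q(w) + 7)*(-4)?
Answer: -44995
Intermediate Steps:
t(w) = -28 - 4*w (t(w) = (w + 7)*(-4) = (7 + w)*(-4) = -28 - 4*w)
t(44 - 11) - 44835 = (-28 - 4*(44 - 11)) - 44835 = (-28 - 4*33) - 44835 = (-28 - 132) - 44835 = -160 - 44835 = -44995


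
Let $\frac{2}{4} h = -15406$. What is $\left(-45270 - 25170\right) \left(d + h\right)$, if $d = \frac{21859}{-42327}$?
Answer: $\frac{30622648472840}{14109} \approx 2.1704 \cdot 10^{9}$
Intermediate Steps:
$h = -30812$ ($h = 2 \left(-15406\right) = -30812$)
$d = - \frac{21859}{42327}$ ($d = 21859 \left(- \frac{1}{42327}\right) = - \frac{21859}{42327} \approx -0.51643$)
$\left(-45270 - 25170\right) \left(d + h\right) = \left(-45270 - 25170\right) \left(- \frac{21859}{42327} - 30812\right) = \left(-70440\right) \left(- \frac{1304201383}{42327}\right) = \frac{30622648472840}{14109}$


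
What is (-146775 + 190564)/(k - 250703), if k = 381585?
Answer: 43789/130882 ≈ 0.33457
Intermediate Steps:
(-146775 + 190564)/(k - 250703) = (-146775 + 190564)/(381585 - 250703) = 43789/130882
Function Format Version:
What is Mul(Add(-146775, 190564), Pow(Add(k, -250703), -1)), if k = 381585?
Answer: Rational(43789, 130882) ≈ 0.33457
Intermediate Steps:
Mul(Add(-146775, 190564), Pow(Add(k, -250703), -1)) = Mul(Add(-146775, 190564), Pow(Add(381585, -250703), -1)) = Mul(43789, Pow(130882, -1)) = Mul(43789, Rational(1, 130882)) = Rational(43789, 130882)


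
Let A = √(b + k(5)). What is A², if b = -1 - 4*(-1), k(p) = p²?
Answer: 28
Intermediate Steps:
b = 3 (b = -1 + 4 = 3)
A = 2*√7 (A = √(3 + 5²) = √(3 + 25) = √28 = 2*√7 ≈ 5.2915)
A² = (2*√7)² = 28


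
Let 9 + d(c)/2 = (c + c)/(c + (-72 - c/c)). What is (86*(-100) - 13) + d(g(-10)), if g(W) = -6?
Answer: -681825/79 ≈ -8630.7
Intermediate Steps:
d(c) = -18 + 4*c/(-73 + c) (d(c) = -18 + 2*((c + c)/(c + (-72 - c/c))) = -18 + 2*((2*c)/(c + (-72 - 1*1))) = -18 + 2*((2*c)/(c + (-72 - 1))) = -18 + 2*((2*c)/(c - 73)) = -18 + 2*((2*c)/(-73 + c)) = -18 + 2*(2*c/(-73 + c)) = -18 + 4*c/(-73 + c))
(86*(-100) - 13) + d(g(-10)) = (86*(-100) - 13) + 2*(657 - 7*(-6))/(-73 - 6) = (-8600 - 13) + 2*(657 + 42)/(-79) = -8613 + 2*(-1/79)*699 = -8613 - 1398/79 = -681825/79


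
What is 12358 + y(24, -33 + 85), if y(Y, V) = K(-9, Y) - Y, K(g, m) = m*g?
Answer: 12118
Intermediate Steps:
K(g, m) = g*m
y(Y, V) = -10*Y (y(Y, V) = -9*Y - Y = -10*Y)
12358 + y(24, -33 + 85) = 12358 - 10*24 = 12358 - 240 = 12118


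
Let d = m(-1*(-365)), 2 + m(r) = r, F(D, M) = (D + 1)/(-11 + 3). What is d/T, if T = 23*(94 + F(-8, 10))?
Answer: 88/529 ≈ 0.16635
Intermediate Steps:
F(D, M) = -⅛ - D/8 (F(D, M) = (1 + D)/(-8) = (1 + D)*(-⅛) = -⅛ - D/8)
m(r) = -2 + r
d = 363 (d = -2 - 1*(-365) = -2 + 365 = 363)
T = 17457/8 (T = 23*(94 + (-⅛ - ⅛*(-8))) = 23*(94 + (-⅛ + 1)) = 23*(94 + 7/8) = 23*(759/8) = 17457/8 ≈ 2182.1)
d/T = 363/(17457/8) = 363*(8/17457) = 88/529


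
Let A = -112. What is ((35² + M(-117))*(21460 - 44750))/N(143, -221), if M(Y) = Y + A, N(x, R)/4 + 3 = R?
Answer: 2899605/112 ≈ 25889.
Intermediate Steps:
N(x, R) = -12 + 4*R
M(Y) = -112 + Y (M(Y) = Y - 112 = -112 + Y)
((35² + M(-117))*(21460 - 44750))/N(143, -221) = ((35² + (-112 - 117))*(21460 - 44750))/(-12 + 4*(-221)) = ((1225 - 229)*(-23290))/(-12 - 884) = (996*(-23290))/(-896) = -23196840*(-1/896) = 2899605/112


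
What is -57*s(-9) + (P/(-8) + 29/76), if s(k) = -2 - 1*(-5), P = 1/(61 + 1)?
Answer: -1607927/9424 ≈ -170.62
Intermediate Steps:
P = 1/62 ≈ 0.016129
s(k) = 3 (s(k) = -2 + 5 = 3)
-57*s(-9) + (P/(-8) + 29/76) = -57*3 + ((1/62)/(-8) + 29/76) = -171 + ((1/62)*(-⅛) + 29*(1/76)) = -171 + (-1/496 + 29/76) = -171 + 3577/9424 = -1607927/9424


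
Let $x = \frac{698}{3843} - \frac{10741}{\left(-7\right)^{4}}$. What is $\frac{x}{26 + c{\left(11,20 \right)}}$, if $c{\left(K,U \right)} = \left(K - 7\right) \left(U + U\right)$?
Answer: $- \frac{5657395}{245175714} \approx -0.023075$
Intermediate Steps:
$c{\left(K,U \right)} = 2 U \left(-7 + K\right)$ ($c{\left(K,U \right)} = \left(-7 + K\right) 2 U = 2 U \left(-7 + K\right)$)
$x = - \frac{5657395}{1318149}$ ($x = 698 \cdot \frac{1}{3843} - \frac{10741}{2401} = \frac{698}{3843} - \frac{10741}{2401} = - \frac{5657395}{1318149} \approx -4.2919$)
$\frac{x}{26 + c{\left(11,20 \right)}} = - \frac{5657395}{1318149 \left(26 + 2 \cdot 20 \left(-7 + 11\right)\right)} = - \frac{5657395}{1318149 \left(26 + 2 \cdot 20 \cdot 4\right)} = - \frac{5657395}{1318149 \left(26 + 160\right)} = - \frac{5657395}{1318149 \cdot 186} = \left(- \frac{5657395}{1318149}\right) \frac{1}{186} = - \frac{5657395}{245175714}$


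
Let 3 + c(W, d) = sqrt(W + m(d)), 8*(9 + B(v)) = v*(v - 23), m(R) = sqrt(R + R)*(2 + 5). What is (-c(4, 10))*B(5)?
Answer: -243/4 + 81*sqrt(4 + 14*sqrt(5))/4 ≈ 59.571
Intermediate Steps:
m(R) = 7*sqrt(2)*sqrt(R) (m(R) = sqrt(2*R)*7 = (sqrt(2)*sqrt(R))*7 = 7*sqrt(2)*sqrt(R))
B(v) = -9 + v*(-23 + v)/8 (B(v) = -9 + (v*(v - 23))/8 = -9 + (v*(-23 + v))/8 = -9 + v*(-23 + v)/8)
c(W, d) = -3 + sqrt(W + 7*sqrt(2)*sqrt(d))
(-c(4, 10))*B(5) = (-(-3 + sqrt(4 + 7*sqrt(2)*sqrt(10))))*(-9 - 23/8*5 + (1/8)*5**2) = (-(-3 + sqrt(4 + 14*sqrt(5))))*(-9 - 115/8 + (1/8)*25) = (3 - sqrt(4 + 14*sqrt(5)))*(-9 - 115/8 + 25/8) = (3 - sqrt(4 + 14*sqrt(5)))*(-81/4) = -243/4 + 81*sqrt(4 + 14*sqrt(5))/4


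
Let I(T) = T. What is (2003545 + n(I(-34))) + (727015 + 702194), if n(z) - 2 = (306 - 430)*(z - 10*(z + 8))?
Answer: 3404732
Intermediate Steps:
n(z) = 9922 + 1116*z (n(z) = 2 + (306 - 430)*(z - 10*(z + 8)) = 2 - 124*(z - 10*(8 + z)) = 2 - 124*(z + (-80 - 10*z)) = 2 - 124*(-80 - 9*z) = 2 + (9920 + 1116*z) = 9922 + 1116*z)
(2003545 + n(I(-34))) + (727015 + 702194) = (2003545 + (9922 + 1116*(-34))) + (727015 + 702194) = (2003545 + (9922 - 37944)) + 1429209 = (2003545 - 28022) + 1429209 = 1975523 + 1429209 = 3404732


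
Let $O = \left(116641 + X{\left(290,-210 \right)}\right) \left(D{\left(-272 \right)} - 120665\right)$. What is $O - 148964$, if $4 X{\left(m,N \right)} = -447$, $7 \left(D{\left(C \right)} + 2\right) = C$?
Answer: $- \frac{393845535089}{28} \approx -1.4066 \cdot 10^{10}$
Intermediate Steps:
$D{\left(C \right)} = -2 + \frac{C}{7}$
$X{\left(m,N \right)} = - \frac{447}{4}$ ($X{\left(m,N \right)} = \frac{1}{4} \left(-447\right) = - \frac{447}{4}$)
$O = - \frac{393841364097}{28}$ ($O = \left(116641 - \frac{447}{4}\right) \left(\left(-2 + \frac{1}{7} \left(-272\right)\right) - 120665\right) = \frac{466117 \left(\left(-2 - \frac{272}{7}\right) - 120665\right)}{4} = \frac{466117 \left(- \frac{286}{7} - 120665\right)}{4} = \frac{466117}{4} \left(- \frac{844941}{7}\right) = - \frac{393841364097}{28} \approx -1.4066 \cdot 10^{10}$)
$O - 148964 = - \frac{393841364097}{28} - 148964 = - \frac{393845535089}{28}$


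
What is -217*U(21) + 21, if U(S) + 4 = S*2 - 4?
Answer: -7357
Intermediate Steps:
U(S) = -8 + 2*S (U(S) = -4 + (S*2 - 4) = -4 + (2*S - 4) = -4 + (-4 + 2*S) = -8 + 2*S)
-217*U(21) + 21 = -217*(-8 + 2*21) + 21 = -217*(-8 + 42) + 21 = -217*34 + 21 = -7378 + 21 = -7357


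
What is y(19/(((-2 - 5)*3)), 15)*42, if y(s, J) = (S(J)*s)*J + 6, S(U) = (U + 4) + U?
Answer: -19128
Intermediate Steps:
S(U) = 4 + 2*U (S(U) = (4 + U) + U = 4 + 2*U)
y(s, J) = 6 + J*s*(4 + 2*J) (y(s, J) = ((4 + 2*J)*s)*J + 6 = (s*(4 + 2*J))*J + 6 = J*s*(4 + 2*J) + 6 = 6 + J*s*(4 + 2*J))
y(19/(((-2 - 5)*3)), 15)*42 = (6 + 2*15*(19/(((-2 - 5)*3)))*(2 + 15))*42 = (6 + 2*15*(19/((-7*3)))*17)*42 = (6 + 2*15*(19/(-21))*17)*42 = (6 + 2*15*(19*(-1/21))*17)*42 = (6 + 2*15*(-19/21)*17)*42 = (6 - 3230/7)*42 = -3188/7*42 = -19128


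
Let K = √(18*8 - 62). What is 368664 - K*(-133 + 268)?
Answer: 368664 - 135*√82 ≈ 3.6744e+5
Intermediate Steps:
K = √82 (K = √(144 - 62) = √82 ≈ 9.0554)
368664 - K*(-133 + 268) = 368664 - √82*(-133 + 268) = 368664 - √82*135 = 368664 - 135*√82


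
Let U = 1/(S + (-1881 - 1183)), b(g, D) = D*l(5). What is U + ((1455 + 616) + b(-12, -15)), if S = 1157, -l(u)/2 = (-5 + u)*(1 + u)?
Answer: 3949396/1907 ≈ 2071.0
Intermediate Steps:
l(u) = -2*(1 + u)*(-5 + u) (l(u) = -2*(-5 + u)*(1 + u) = -2*(1 + u)*(-5 + u))
b(g, D) = 0 (b(g, D) = D*(10 - 2*5² + 8*5) = D*(10 - 2*25 + 40) = D*(10 - 50 + 40) = D*0 = 0)
U = -1/1907 (U = 1/(1157 + (-1881 - 1183)) = 1/(1157 - 3064) = 1/(-1907) = -1/1907 ≈ -0.00052438)
U + ((1455 + 616) + b(-12, -15)) = -1/1907 + ((1455 + 616) + 0) = -1/1907 + (2071 + 0) = -1/1907 + 2071 = 3949396/1907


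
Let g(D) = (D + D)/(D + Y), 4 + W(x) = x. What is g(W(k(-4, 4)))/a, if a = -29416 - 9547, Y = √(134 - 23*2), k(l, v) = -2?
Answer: 18/506519 + 6*√22/506519 ≈ 9.1097e-5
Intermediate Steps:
W(x) = -4 + x
Y = 2*√22 (Y = √(134 - 46) = √88 = 2*√22 ≈ 9.3808)
g(D) = 2*D/(D + 2*√22) (g(D) = (D + D)/(D + 2*√22) = (2*D)/(D + 2*√22) = 2*D/(D + 2*√22))
a = -38963
g(W(k(-4, 4)))/a = (2*(-4 - 2)/((-4 - 2) + 2*√22))/(-38963) = (2*(-6)/(-6 + 2*√22))*(-1/38963) = -12/(-6 + 2*√22)*(-1/38963) = 12/(38963*(-6 + 2*√22))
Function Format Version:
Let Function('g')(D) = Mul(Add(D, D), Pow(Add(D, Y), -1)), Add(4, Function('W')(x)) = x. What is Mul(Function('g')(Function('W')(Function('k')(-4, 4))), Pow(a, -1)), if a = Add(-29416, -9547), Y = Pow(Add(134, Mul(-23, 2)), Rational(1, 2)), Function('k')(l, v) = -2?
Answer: Add(Rational(18, 506519), Mul(Rational(6, 506519), Pow(22, Rational(1, 2)))) ≈ 9.1097e-5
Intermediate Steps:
Function('W')(x) = Add(-4, x)
Y = Mul(2, Pow(22, Rational(1, 2))) (Y = Pow(Add(134, -46), Rational(1, 2)) = Pow(88, Rational(1, 2)) = Mul(2, Pow(22, Rational(1, 2))) ≈ 9.3808)
Function('g')(D) = Mul(2, D, Pow(Add(D, Mul(2, Pow(22, Rational(1, 2)))), -1)) (Function('g')(D) = Mul(Add(D, D), Pow(Add(D, Mul(2, Pow(22, Rational(1, 2)))), -1)) = Mul(Mul(2, D), Pow(Add(D, Mul(2, Pow(22, Rational(1, 2)))), -1)) = Mul(2, D, Pow(Add(D, Mul(2, Pow(22, Rational(1, 2)))), -1)))
a = -38963
Mul(Function('g')(Function('W')(Function('k')(-4, 4))), Pow(a, -1)) = Mul(Mul(2, Add(-4, -2), Pow(Add(Add(-4, -2), Mul(2, Pow(22, Rational(1, 2)))), -1)), Pow(-38963, -1)) = Mul(Mul(2, -6, Pow(Add(-6, Mul(2, Pow(22, Rational(1, 2)))), -1)), Rational(-1, 38963)) = Mul(Mul(-12, Pow(Add(-6, Mul(2, Pow(22, Rational(1, 2)))), -1)), Rational(-1, 38963)) = Mul(Rational(12, 38963), Pow(Add(-6, Mul(2, Pow(22, Rational(1, 2)))), -1))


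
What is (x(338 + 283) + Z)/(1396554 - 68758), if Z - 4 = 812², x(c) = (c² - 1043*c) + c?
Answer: 397907/1327796 ≈ 0.29967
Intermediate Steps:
x(c) = c² - 1042*c
Z = 659348 (Z = 4 + 812² = 4 + 659344 = 659348)
(x(338 + 283) + Z)/(1396554 - 68758) = ((338 + 283)*(-1042 + (338 + 283)) + 659348)/(1396554 - 68758) = (621*(-1042 + 621) + 659348)/1327796 = (621*(-421) + 659348)*(1/1327796) = (-261441 + 659348)*(1/1327796) = 397907*(1/1327796) = 397907/1327796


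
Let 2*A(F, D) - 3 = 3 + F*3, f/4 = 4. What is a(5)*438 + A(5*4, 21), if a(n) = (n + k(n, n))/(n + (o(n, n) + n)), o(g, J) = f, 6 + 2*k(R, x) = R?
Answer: 2829/26 ≈ 108.81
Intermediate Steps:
k(R, x) = -3 + R/2
f = 16 (f = 4*4 = 16)
o(g, J) = 16
a(n) = (-3 + 3*n/2)/(16 + 2*n) (a(n) = (n + (-3 + n/2))/(n + (16 + n)) = (-3 + 3*n/2)/(16 + 2*n))
A(F, D) = 3 + 3*F/2 (A(F, D) = 3/2 + (3 + F*3)/2 = 3/2 + (3 + 3*F)/2 = 3/2 + (3/2 + 3*F/2) = 3 + 3*F/2)
a(5)*438 + A(5*4, 21) = (3*(-2 + 5)/(4*(8 + 5)))*438 + (3 + 3*(5*4)/2) = ((¾)*3/13)*438 + (3 + (3/2)*20) = ((¾)*(1/13)*3)*438 + (3 + 30) = (9/52)*438 + 33 = 1971/26 + 33 = 2829/26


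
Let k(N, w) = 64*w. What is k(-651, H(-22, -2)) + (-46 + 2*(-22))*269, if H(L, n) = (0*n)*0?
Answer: -24210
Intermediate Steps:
H(L, n) = 0 (H(L, n) = 0*0 = 0)
k(-651, H(-22, -2)) + (-46 + 2*(-22))*269 = 64*0 + (-46 + 2*(-22))*269 = 0 + (-46 - 44)*269 = 0 - 90*269 = 0 - 24210 = -24210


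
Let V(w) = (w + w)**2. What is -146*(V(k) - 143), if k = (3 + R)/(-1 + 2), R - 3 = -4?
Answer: 18542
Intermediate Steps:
R = -1 (R = 3 - 4 = -1)
k = 2 (k = (3 - 1)/(-1 + 2) = 2/1 = 2*1 = 2)
V(w) = 4*w**2 (V(w) = (2*w)**2 = 4*w**2)
-146*(V(k) - 143) = -146*(4*2**2 - 143) = -146*(4*4 - 143) = -146*(16 - 143) = -146*(-127) = 18542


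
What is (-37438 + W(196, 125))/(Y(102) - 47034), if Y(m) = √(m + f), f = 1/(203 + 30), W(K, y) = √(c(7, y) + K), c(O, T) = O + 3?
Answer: 410280121836/515441913581 - 10958922*√206/515441913581 - √1140768466/515441913581 + 37438*√5537711/515441913581 ≈ 0.79584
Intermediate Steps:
c(O, T) = 3 + O
W(K, y) = √(10 + K) (W(K, y) = √((3 + 7) + K) = √(10 + K))
f = 1/233 ≈ 0.0042918
Y(m) = √(1/233 + m) (Y(m) = √(m + 1/233) = √(1/233 + m))
(-37438 + W(196, 125))/(Y(102) - 47034) = (-37438 + √(10 + 196))/(√(233 + 54289*102)/233 - 47034) = (-37438 + √206)/(√(233 + 5537478)/233 - 47034) = (-37438 + √206)/(√5537711/233 - 47034) = (-37438 + √206)/(-47034 + √5537711/233)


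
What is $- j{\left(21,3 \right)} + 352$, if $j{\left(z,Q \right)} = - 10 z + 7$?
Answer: $555$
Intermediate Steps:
$j{\left(z,Q \right)} = 7 - 10 z$
$- j{\left(21,3 \right)} + 352 = - (7 - 210) + 352 = \left(-1\right) \left(-203\right) + 352 = 203 + 352 = 555$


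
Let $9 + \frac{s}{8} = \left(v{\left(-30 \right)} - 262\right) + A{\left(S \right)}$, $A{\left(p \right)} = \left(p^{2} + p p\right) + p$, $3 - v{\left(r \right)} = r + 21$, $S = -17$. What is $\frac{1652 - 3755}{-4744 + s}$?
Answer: $\frac{701}{776} \approx 0.90335$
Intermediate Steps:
$v{\left(r \right)} = -18 - r$ ($v{\left(r \right)} = 3 - \left(r + 21\right) = 3 - \left(21 + r\right) = -18 - r$)
$A{\left(p \right)} = p + 2 p^{2}$ ($A{\left(p \right)} = \left(p^{2} + p^{2}\right) + p = 2 p^{2} + p = p + 2 p^{2}$)
$s = 2416$ ($s = -72 + 8 \left(\left(\left(-18 - -30\right) - 262\right) - 17 \left(1 + 2 \left(-17\right)\right)\right) = -72 + 8 \left(\left(\left(-18 + 30\right) - 262\right) - 17 \left(1 - 34\right)\right) = -72 + 8 \left(\left(12 - 262\right) - -561\right) = -72 + 8 \left(-250 + 561\right) = -72 + 8 \cdot 311 = -72 + 2488 = 2416$)
$\frac{1652 - 3755}{-4744 + s} = \frac{1652 - 3755}{-4744 + 2416} = - \frac{2103}{-2328} = \left(-2103\right) \left(- \frac{1}{2328}\right) = \frac{701}{776}$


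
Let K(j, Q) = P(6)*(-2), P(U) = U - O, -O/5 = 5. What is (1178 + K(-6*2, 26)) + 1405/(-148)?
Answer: 163763/148 ≈ 1106.5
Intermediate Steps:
O = -25 (O = -5*5 = -25)
P(U) = 25 + U (P(U) = U - 1*(-25) = U + 25 = 25 + U)
K(j, Q) = -62 (K(j, Q) = (25 + 6)*(-2) = 31*(-2) = -62)
(1178 + K(-6*2, 26)) + 1405/(-148) = (1178 - 62) + 1405/(-148) = 1116 + 1405*(-1/148) = 1116 - 1405/148 = 163763/148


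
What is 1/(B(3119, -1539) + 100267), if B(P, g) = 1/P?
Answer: 3119/312732774 ≈ 9.9734e-6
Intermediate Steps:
1/(B(3119, -1539) + 100267) = 1/(1/3119 + 100267) = 1/(312732774/3119) = 3119/312732774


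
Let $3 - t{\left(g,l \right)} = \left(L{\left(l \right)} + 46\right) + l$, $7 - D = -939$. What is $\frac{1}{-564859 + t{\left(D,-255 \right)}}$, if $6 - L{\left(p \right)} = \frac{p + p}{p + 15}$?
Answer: $- \frac{8}{4517207} \approx -1.771 \cdot 10^{-6}$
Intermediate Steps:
$D = 946$ ($D = 7 - -939 = 7 + 939 = 946$)
$L{\left(p \right)} = 6 - \frac{2 p}{15 + p}$ ($L{\left(p \right)} = 6 - \frac{p + p}{p + 15} = 6 - \frac{2 p}{15 + p}$)
$t{\left(g,l \right)} = -43 - l - \frac{2 \left(45 + 2 l\right)}{15 + l}$ ($t{\left(g,l \right)} = 3 - \left(\left(\frac{2 \left(45 + 2 l\right)}{15 + l} + 46\right) + l\right) = 3 - \left(\left(46 + \frac{2 \left(45 + 2 l\right)}{15 + l}\right) + l\right) = 3 - \left(46 + l + \frac{2 \left(45 + 2 l\right)}{15 + l}\right) = -43 - l - \frac{2 \left(45 + 2 l\right)}{15 + l}$)
$\frac{1}{-564859 + t{\left(D,-255 \right)}} = \frac{1}{-564859 + \frac{-735 - \left(-255\right)^{2} - -15810}{15 - 255}} = \frac{1}{-564859 + \frac{-735 - 65025 + 15810}{-240}} = \frac{1}{-564859 - \frac{-735 - 65025 + 15810}{240}} = \frac{1}{-564859 - - \frac{1665}{8}} = \frac{1}{-564859 + \frac{1665}{8}} = \frac{1}{- \frac{4517207}{8}} = - \frac{8}{4517207}$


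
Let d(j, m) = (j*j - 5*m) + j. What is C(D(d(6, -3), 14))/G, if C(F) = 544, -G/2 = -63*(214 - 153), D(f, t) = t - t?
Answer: 272/3843 ≈ 0.070778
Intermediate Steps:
d(j, m) = j + j² - 5*m (d(j, m) = (j² - 5*m) + j = j + j² - 5*m)
D(f, t) = 0
G = 7686 (G = -(-126)*(214 - 153) = -(-126)*61 = -2*(-3843) = 7686)
C(D(d(6, -3), 14))/G = 544/7686 = 544*(1/7686) = 272/3843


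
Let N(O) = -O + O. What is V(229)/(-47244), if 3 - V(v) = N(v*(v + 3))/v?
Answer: -1/15748 ≈ -6.3500e-5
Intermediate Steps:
N(O) = 0
V(v) = 3 (V(v) = 3 - 0/v = 3 - 1*0 = 3 + 0 = 3)
V(229)/(-47244) = 3/(-47244) = 3*(-1/47244) = -1/15748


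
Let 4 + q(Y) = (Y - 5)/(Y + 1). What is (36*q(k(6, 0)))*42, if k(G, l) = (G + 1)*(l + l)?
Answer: -13608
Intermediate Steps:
k(G, l) = 2*l*(1 + G) (k(G, l) = (1 + G)*(2*l) = 2*l*(1 + G))
q(Y) = -4 + (-5 + Y)/(1 + Y) (q(Y) = -4 + (Y - 5)/(Y + 1) = -4 + (-5 + Y)/(1 + Y))
(36*q(k(6, 0)))*42 = (36*(3*(-3 - 2*0*(1 + 6))/(1 + 2*0*(1 + 6))))*42 = (36*(3*(-3 - 2*0*7)/(1 + 2*0*7)))*42 = (36*(3*(-3 - 1*0)/(1 + 0)))*42 = (36*(3*(-3 + 0)/1))*42 = (36*(3*1*(-3)))*42 = (36*(-9))*42 = -324*42 = -13608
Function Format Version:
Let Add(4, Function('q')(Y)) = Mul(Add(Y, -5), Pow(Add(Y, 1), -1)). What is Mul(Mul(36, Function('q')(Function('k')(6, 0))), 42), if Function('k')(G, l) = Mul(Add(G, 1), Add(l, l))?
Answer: -13608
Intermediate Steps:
Function('k')(G, l) = Mul(2, l, Add(1, G)) (Function('k')(G, l) = Mul(Add(1, G), Mul(2, l)) = Mul(2, l, Add(1, G)))
Function('q')(Y) = Add(-4, Mul(Pow(Add(1, Y), -1), Add(-5, Y))) (Function('q')(Y) = Add(-4, Mul(Add(Y, -5), Pow(Add(Y, 1), -1))) = Add(-4, Mul(Add(-5, Y), Pow(Add(1, Y), -1))) = Add(-4, Mul(Pow(Add(1, Y), -1), Add(-5, Y))))
Mul(Mul(36, Function('q')(Function('k')(6, 0))), 42) = Mul(Mul(36, Mul(3, Pow(Add(1, Mul(2, 0, Add(1, 6))), -1), Add(-3, Mul(-1, Mul(2, 0, Add(1, 6)))))), 42) = Mul(Mul(36, Mul(3, Pow(Add(1, Mul(2, 0, 7)), -1), Add(-3, Mul(-1, Mul(2, 0, 7))))), 42) = Mul(Mul(36, Mul(3, Pow(Add(1, 0), -1), Add(-3, Mul(-1, 0)))), 42) = Mul(Mul(36, Mul(3, Pow(1, -1), Add(-3, 0))), 42) = Mul(Mul(36, Mul(3, 1, -3)), 42) = Mul(Mul(36, -9), 42) = Mul(-324, 42) = -13608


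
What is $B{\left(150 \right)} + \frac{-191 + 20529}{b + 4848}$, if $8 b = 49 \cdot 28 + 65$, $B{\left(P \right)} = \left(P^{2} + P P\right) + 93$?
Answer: $\frac{1813848257}{40221} \approx 45097.0$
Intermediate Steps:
$B{\left(P \right)} = 93 + 2 P^{2}$ ($B{\left(P \right)} = \left(P^{2} + P^{2}\right) + 93 = 2 P^{2} + 93 = 93 + 2 P^{2}$)
$b = \frac{1437}{8}$ ($b = \frac{49 \cdot 28 + 65}{8} = \frac{1372 + 65}{8} = \frac{1}{8} \cdot 1437 = \frac{1437}{8} \approx 179.63$)
$B{\left(150 \right)} + \frac{-191 + 20529}{b + 4848} = \left(93 + 2 \cdot 150^{2}\right) + \frac{-191 + 20529}{\frac{1437}{8} + 4848} = \left(93 + 2 \cdot 22500\right) + \frac{20338}{\frac{40221}{8}} = \left(93 + 45000\right) + 20338 \cdot \frac{8}{40221} = 45093 + \frac{162704}{40221} = \frac{1813848257}{40221}$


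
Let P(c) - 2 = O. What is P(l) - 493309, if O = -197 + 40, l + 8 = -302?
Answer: -493464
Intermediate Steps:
l = -310 (l = -8 - 302 = -310)
O = -157
P(c) = -155 (P(c) = 2 - 157 = -155)
P(l) - 493309 = -155 - 493309 = -493464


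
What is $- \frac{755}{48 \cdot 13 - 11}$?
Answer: $- \frac{755}{613} \approx -1.2316$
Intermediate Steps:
$- \frac{755}{48 \cdot 13 - 11} = - \frac{755}{624 - 11} = - \frac{755}{613}$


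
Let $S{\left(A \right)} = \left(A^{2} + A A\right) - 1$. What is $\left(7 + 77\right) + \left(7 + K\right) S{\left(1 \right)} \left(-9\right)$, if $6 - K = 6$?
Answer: $21$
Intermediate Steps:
$S{\left(A \right)} = -1 + 2 A^{2}$ ($S{\left(A \right)} = \left(A^{2} + A^{2}\right) - 1 = 2 A^{2} - 1 = -1 + 2 A^{2}$)
$K = 0$ ($K = 6 - 6 = 0$)
$\left(7 + 77\right) + \left(7 + K\right) S{\left(1 \right)} \left(-9\right) = \left(7 + 77\right) + \left(7 + 0\right) \left(-1 + 2 \cdot 1^{2}\right) \left(-9\right) = 84 + 7 \left(-1 + 2 \cdot 1\right) \left(-9\right) = 84 + 7 \left(-1 + 2\right) \left(-9\right) = 84 + 7 \cdot 1 \left(-9\right) = 84 + 7 \left(-9\right) = 84 - 63 = 21$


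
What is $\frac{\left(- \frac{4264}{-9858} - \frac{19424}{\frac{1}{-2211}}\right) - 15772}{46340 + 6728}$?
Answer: $\frac{52901345750}{65393043} \approx 808.97$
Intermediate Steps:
$\frac{\left(- \frac{4264}{-9858} - \frac{19424}{\frac{1}{-2211}}\right) - 15772}{46340 + 6728} = \frac{\left(\left(-4264\right) \left(- \frac{1}{9858}\right) - \frac{19424}{- \frac{1}{2211}}\right) - 15772}{53068} = \left(\left(\frac{2132}{4929} - -42946464\right) - 15772\right) \frac{1}{53068} = \left(\left(\frac{2132}{4929} + 42946464\right) - 15772\right) \frac{1}{53068} = \left(\frac{211683123188}{4929} - 15772\right) \frac{1}{53068} = \frac{211605383000}{4929} \cdot \frac{1}{53068} = \frac{52901345750}{65393043}$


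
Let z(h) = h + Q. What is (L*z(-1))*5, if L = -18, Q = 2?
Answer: -90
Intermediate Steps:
z(h) = 2 + h (z(h) = h + 2 = 2 + h)
(L*z(-1))*5 = -18*(2 - 1)*5 = -18*1*5 = -18*5 = -90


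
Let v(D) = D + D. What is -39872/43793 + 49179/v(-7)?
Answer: -2154254155/613102 ≈ -3513.7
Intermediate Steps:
v(D) = 2*D
-39872/43793 + 49179/v(-7) = -39872/43793 + 49179/((2*(-7))) = -39872*1/43793 + 49179/(-14) = -39872/43793 + 49179*(-1/14) = -39872/43793 - 49179/14 = -2154254155/613102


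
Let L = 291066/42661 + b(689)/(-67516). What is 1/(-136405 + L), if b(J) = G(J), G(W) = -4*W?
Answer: -720075019/98216890670252 ≈ -7.3315e-6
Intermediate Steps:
b(J) = -4*J
L = 4942296443/720075019 (L = 291066/42661 - 4*689/(-67516) = 291066*(1/42661) - 2756*(-1/67516) = 291066/42661 + 689/16879 = 4942296443/720075019 ≈ 6.8636)
1/(-136405 + L) = 1/(-136405 + 4942296443/720075019) = 1/(-98216890670252/720075019) = -720075019/98216890670252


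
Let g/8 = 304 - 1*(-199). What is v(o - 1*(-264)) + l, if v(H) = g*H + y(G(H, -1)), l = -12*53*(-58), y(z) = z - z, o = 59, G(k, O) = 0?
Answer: 1336640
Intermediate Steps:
y(z) = 0
g = 4024 (g = 8*(304 - 1*(-199)) = 8*(304 + 199) = 8*503 = 4024)
l = 36888 (l = -636*(-58) = 36888)
v(H) = 4024*H (v(H) = 4024*H + 0 = 4024*H)
v(o - 1*(-264)) + l = 4024*(59 - 1*(-264)) + 36888 = 4024*(59 + 264) + 36888 = 4024*323 + 36888 = 1299752 + 36888 = 1336640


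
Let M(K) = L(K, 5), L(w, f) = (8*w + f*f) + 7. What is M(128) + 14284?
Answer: 15340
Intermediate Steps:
L(w, f) = 7 + f² + 8*w (L(w, f) = (8*w + f²) + 7 = (f² + 8*w) + 7 = 7 + f² + 8*w)
M(K) = 32 + 8*K (M(K) = 7 + 5² + 8*K = 7 + 25 + 8*K = 32 + 8*K)
M(128) + 14284 = (32 + 8*128) + 14284 = (32 + 1024) + 14284 = 1056 + 14284 = 15340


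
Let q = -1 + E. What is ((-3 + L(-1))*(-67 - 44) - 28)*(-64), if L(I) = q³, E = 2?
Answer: -12416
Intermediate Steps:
q = 1 (q = -1 + 2 = 1)
L(I) = 1 (L(I) = 1³ = 1)
((-3 + L(-1))*(-67 - 44) - 28)*(-64) = ((-3 + 1)*(-67 - 44) - 28)*(-64) = (-2*(-111) - 28)*(-64) = (222 - 28)*(-64) = 194*(-64) = -12416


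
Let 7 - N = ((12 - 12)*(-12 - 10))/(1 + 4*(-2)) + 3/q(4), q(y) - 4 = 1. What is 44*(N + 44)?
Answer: 11088/5 ≈ 2217.6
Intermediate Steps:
q(y) = 5 (q(y) = 4 + 1 = 5)
N = 32/5 (N = 7 - (((12 - 12)*(-12 - 10))/(1 + 4*(-2)) + 3/5) = 7 - ((0*(-22))/(1 - 8) + 3*(⅕)) = 7 - (0/(-7) + ⅗) = 7 - (0*(-⅐) + ⅗) = 7 - (0 + ⅗) = 7 - 1*⅗ = 7 - ⅗ = 32/5 ≈ 6.4000)
44*(N + 44) = 44*(32/5 + 44) = 44*(252/5) = 11088/5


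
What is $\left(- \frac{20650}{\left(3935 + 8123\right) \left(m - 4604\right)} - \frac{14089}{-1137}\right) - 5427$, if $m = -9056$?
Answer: $- \frac{101403630423575}{18727786236} \approx -5414.6$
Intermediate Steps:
$\left(- \frac{20650}{\left(3935 + 8123\right) \left(m - 4604\right)} - \frac{14089}{-1137}\right) - 5427 = \left(- \frac{20650}{\left(3935 + 8123\right) \left(-9056 - 4604\right)} - \frac{14089}{-1137}\right) - 5427 = \left(- \frac{20650}{12058 \left(-13660\right)} - - \frac{14089}{1137}\right) - 5427 = \left(- \frac{20650}{-164712280} + \frac{14089}{1137}\right) - 5427 = \left(\left(-20650\right) \left(- \frac{1}{164712280}\right) + \frac{14089}{1137}\right) - 5427 = \left(\frac{2065}{16471228} + \frac{14089}{1137}\right) - 5427 = \frac{232065479197}{18727786236} - 5427 = - \frac{101403630423575}{18727786236}$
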